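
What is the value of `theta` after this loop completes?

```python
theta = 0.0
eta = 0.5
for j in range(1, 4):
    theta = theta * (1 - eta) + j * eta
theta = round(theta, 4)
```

Moving average with lr=0.5
`theta` takes the values: 0.0 → 0.5 → 1.25 → 2.125

Answer: 2.125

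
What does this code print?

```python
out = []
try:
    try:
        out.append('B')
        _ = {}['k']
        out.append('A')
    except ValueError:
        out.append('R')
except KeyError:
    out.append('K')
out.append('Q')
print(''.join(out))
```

Execution trace: 'B' (try body) → 'K' (outer except KeyError) → 'Q' (after the try/except). Output: BKQ

Answer: BKQ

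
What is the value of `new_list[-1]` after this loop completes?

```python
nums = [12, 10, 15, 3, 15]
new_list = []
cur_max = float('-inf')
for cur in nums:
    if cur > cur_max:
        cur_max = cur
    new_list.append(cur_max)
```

Running max ends at 15
`new_list` takes the values: [] → [12] → [12, 12] → [12, 12, 15] → [12, 12, 15, 15] → [12, 12, 15, 15, 15]
So `new_list[-1]` = 15

Answer: 15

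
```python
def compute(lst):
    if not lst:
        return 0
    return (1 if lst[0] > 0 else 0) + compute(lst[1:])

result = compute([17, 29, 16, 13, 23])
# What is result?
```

Count of positive elements in [17, 29, 16, 13, 23] = 5

Answer: 5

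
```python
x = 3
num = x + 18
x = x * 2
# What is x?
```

Trace:
`x = 3` → x = 3
`num = x + 18` → num = 21
`x = x * 2` → x = 6
So x = 6

Answer: 6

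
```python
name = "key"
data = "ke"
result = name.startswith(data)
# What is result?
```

Trace:
`name = "key"` → name = 'key'
`data = "ke"` → data = 'ke'
`result = name.startswith(data)` → result = True
So result = True

Answer: True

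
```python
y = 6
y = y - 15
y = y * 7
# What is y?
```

Trace:
`y = 6` → y = 6
`y = y - 15` → y = -9
`y = y * 7` → y = -63
So y = -63

Answer: -63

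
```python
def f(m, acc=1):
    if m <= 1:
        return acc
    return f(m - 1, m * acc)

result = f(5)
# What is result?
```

Accumulator trace (n, acc): (5, 1) -> (4, 5) -> (3, 20) -> (2, 60) -> (1, 120) -> return 120

Answer: 120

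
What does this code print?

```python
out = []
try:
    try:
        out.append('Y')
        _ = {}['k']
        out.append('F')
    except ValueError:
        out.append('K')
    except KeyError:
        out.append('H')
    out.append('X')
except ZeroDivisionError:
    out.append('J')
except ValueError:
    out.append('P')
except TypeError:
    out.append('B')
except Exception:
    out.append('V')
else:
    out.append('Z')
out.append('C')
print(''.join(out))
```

Execution trace: 'Y' (inner try body) → 'H' (inner except KeyError) → 'X' (try body, no exception) → 'Z' (else) → 'C' (after the try/except). Output: YHXZC

Answer: YHXZC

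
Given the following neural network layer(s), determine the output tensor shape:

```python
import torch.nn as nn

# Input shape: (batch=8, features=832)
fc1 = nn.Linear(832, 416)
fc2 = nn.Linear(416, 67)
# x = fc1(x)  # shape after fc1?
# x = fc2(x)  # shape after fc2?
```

Input: (8, 832) -> after fc1: (8, 416) -> Output: (8, 67)

Answer: (8, 67)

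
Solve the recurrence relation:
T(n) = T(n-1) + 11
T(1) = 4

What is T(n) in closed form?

Unrolling: T(n) = T(1) + 11·(n-1) = 4 + 11(n-1) = 11n - 7.

Answer: T(n) = 11n - 7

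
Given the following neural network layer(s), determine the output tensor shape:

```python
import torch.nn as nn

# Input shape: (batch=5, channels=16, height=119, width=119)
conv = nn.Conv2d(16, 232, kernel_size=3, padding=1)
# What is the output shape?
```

Input: (5, 16, 119, 119) -> Output: (5, 232, 119, 119)

Answer: (5, 232, 119, 119)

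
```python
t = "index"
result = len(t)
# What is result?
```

Trace:
`t = "index"` → t = 'index'
`result = len(t)` → result = 5
So result = 5

Answer: 5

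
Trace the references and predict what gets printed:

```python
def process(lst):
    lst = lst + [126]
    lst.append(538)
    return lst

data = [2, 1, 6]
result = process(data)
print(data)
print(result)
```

Key concept: rebinding parameter vs mutation.
Step by step:
`data = [2, 1, 6]` → data = [2, 1, 6]
`result = process(data)` → result = [2, 1, 6, 126, 538]
`print(data)` → prints [2, 1, 6]
`print(result)` → prints [2, 1, 6, 126, 538]

Answer:
[2, 1, 6]
[2, 1, 6, 126, 538]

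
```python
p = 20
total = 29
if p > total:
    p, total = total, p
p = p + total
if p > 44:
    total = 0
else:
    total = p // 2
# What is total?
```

Trace:
`p = 20` → p = 20
`total = 29` → total = 29
`if p > total: ...` → p > total is False → no variable changes
`p = p + total` → p = 49
`if p > 44: ...` → p > 44 is True → total = 0
So total = 0

Answer: 0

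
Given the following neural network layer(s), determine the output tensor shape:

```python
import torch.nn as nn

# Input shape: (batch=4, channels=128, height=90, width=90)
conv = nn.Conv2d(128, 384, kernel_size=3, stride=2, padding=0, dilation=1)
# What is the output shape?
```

Input: (4, 128, 90, 90) -> Output: (4, 384, 44, 44)

Answer: (4, 384, 44, 44)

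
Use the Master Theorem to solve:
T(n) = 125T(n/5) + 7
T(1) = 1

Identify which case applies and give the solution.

a=125, b=5, f(n)=7. log_5(125) = 3. Since c=0 < 3, Case 1 applies: T(n) = Θ(n^log_b(a)) = O(n^3).

Answer: O(n^3) - Case 1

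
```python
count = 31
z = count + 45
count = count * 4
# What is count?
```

Trace:
`count = 31` → count = 31
`z = count + 45` → z = 76
`count = count * 4` → count = 124
So count = 124

Answer: 124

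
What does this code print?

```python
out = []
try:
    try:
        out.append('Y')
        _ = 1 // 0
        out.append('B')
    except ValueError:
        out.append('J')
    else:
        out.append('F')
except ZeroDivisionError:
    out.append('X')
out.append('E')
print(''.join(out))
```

Execution trace: 'Y' (try body) → 'X' (outer except ZeroDivisionError) → 'E' (after the try/except). Output: YXE

Answer: YXE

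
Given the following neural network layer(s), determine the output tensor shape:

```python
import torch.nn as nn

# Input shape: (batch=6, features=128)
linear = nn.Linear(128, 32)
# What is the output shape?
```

Input: (6, 128) -> Output: (6, 32)

Answer: (6, 32)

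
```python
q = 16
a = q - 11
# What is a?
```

Trace:
`q = 16` → q = 16
`a = q - 11` → a = 5
So a = 5

Answer: 5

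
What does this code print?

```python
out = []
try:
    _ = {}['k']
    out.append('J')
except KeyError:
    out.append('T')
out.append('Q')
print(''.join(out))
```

Execution trace: 'T' (except KeyError) → 'Q' (after the try/except). Output: TQ

Answer: TQ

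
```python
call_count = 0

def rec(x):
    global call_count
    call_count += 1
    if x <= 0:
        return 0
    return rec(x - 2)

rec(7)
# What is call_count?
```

Linear recursion stepping by 2: 5 calls from x=7 down to ≤0.

Answer: 5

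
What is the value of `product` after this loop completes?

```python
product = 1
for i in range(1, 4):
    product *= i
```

3! = 6
`product` takes the values: 1 → 2 → 6

Answer: 6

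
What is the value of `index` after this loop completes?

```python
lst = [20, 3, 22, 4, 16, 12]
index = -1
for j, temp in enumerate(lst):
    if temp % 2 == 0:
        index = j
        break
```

First even number index in [20, 3, 22, 4, 16, 12]
`index` takes the values: -1 → 0

Answer: 0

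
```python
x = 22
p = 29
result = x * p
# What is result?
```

Trace:
`x = 22` → x = 22
`p = 29` → p = 29
`result = x * p` → result = 638
So result = 638

Answer: 638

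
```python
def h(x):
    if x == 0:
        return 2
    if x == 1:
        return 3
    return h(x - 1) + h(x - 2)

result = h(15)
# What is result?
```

Build up from base cases: h(0)=2, h(1)=3, h(2)=5, h(3)=8, h(4)=13, h(5)=21, h(6)=34, ..., h(15)=2584

Answer: 2584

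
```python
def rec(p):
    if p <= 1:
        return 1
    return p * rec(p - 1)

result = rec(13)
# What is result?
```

rec(13) = 13 * 12 * 11 * 10 * 9 * 8 * 7 * 6 * 5 * 4 * 3 * 2 * 1 = 6227020800

Answer: 6227020800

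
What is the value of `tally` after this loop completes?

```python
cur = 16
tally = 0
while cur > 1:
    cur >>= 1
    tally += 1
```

Count right shifts until 1
`tally` takes the values: 0 → 1 → 2 → 3 → 4

Answer: 4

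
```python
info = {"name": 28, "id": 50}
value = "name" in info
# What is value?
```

Trace:
`info = {"name": 28, "id": 50}` → info = {'name': 28, 'id': 50}
`value = "name" in info` → value = True
So value = True

Answer: True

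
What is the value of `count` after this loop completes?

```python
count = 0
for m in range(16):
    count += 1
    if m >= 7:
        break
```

Loop breaks when m reaches 7, count is 8
`count` takes the values: 0 → 1 → 2 → 3 → 4 → 5 → 6 → 7 → 8

Answer: 8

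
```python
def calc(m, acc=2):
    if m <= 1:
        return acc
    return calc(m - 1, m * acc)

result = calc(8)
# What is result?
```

Accumulator trace (n, acc): (8, 2) -> (7, 16) -> (6, 112) -> (5, 672) -> (4, 3360) -> (3, 13440) -> (2, 40320) -> (1, 80640) -> return 80640

Answer: 80640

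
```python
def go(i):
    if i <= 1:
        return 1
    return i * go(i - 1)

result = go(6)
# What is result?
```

go(6) = 6 * 5 * 4 * 3 * 2 * 1 = 720

Answer: 720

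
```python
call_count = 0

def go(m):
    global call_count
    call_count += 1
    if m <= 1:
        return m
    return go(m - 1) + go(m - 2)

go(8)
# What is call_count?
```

Calls(m) = 1 + Calls(m-1) + Calls(m-2); Calls(0)=Calls(1)=1. For m=8 this gives 67.

Answer: 67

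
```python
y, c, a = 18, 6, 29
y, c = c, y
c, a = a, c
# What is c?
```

Trace:
`y, c, a = 18, 6, 29` → y = 18; c = 6; a = 29
`y, c = c, y` → y = 6; c = 18
`c, a = a, c` → c = 29; a = 18
So c = 29

Answer: 29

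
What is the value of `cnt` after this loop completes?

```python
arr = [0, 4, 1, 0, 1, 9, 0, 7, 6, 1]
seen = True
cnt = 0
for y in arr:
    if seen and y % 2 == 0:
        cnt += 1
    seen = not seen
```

Count even values at even positions
`cnt` takes the values: 0 → 1 → 2 → 3

Answer: 3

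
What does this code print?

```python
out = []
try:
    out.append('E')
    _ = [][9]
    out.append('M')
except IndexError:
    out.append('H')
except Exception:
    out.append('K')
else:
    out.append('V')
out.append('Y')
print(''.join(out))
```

Execution trace: 'E' (try body) → 'H' (except IndexError) → 'Y' (after the try/except). Output: EHY

Answer: EHY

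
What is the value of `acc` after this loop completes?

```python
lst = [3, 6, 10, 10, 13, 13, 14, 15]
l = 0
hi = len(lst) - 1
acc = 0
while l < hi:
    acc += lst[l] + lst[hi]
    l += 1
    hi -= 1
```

Sum of pairs from ends
`acc` takes the values: 0 → 18 → 38 → 61 → 84

Answer: 84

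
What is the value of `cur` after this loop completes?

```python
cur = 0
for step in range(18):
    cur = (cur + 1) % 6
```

Increment mod 6, 18 times = 0
`cur` takes the values: 0 → 1 → 2 → 3 → 4 → 5 → 0 → 1 → 2 → 3 → 4 → 5 → 0 → 1 → 2 → 3 → 4 → 5 → 0

Answer: 0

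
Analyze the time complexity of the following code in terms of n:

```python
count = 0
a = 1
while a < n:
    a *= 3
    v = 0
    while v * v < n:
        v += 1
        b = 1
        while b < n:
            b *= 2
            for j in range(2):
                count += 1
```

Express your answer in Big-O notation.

Each loop level contributes: log n × √n × log n × 1. Multiplying the contributions gives O(√n log² n).

Answer: O(√n log² n)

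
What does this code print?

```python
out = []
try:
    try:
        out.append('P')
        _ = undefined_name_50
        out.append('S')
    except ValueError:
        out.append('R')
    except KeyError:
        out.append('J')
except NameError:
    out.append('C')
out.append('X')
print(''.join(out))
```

Execution trace: 'P' (try body) → 'C' (outer except NameError) → 'X' (after the try/except). Output: PCX

Answer: PCX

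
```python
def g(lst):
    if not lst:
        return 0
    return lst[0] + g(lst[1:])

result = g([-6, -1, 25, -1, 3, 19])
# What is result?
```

(-6) + (-1) + 25 + (-1) + 3 + 19 + 0 = 39

Answer: 39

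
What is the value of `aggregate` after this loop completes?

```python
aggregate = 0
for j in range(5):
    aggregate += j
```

Sum of 0 to 4 = 10
`aggregate` takes the values: 0 → 1 → 3 → 6 → 10

Answer: 10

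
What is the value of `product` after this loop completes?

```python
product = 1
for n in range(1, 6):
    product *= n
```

5! = 120
`product` takes the values: 1 → 2 → 6 → 24 → 120

Answer: 120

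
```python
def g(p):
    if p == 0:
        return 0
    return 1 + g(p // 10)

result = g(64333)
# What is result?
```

Count of digits of 64333: 5

Answer: 5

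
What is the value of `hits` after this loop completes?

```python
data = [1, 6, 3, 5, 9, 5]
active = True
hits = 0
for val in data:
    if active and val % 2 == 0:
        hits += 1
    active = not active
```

Count even values at even positions
`hits` takes the values: 0

Answer: 0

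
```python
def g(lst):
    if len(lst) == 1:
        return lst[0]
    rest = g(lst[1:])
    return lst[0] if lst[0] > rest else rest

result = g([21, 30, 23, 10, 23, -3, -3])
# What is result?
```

Recursive max over [21, 30, 23, 10, 23, -3, -3] = 30

Answer: 30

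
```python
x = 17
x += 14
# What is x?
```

Trace:
`x = 17` → x = 17
`x += 14` → x = 31
So x = 31

Answer: 31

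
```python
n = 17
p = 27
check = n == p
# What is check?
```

Trace:
`n = 17` → n = 17
`p = 27` → p = 27
`check = n == p` → check = False
So check = False

Answer: False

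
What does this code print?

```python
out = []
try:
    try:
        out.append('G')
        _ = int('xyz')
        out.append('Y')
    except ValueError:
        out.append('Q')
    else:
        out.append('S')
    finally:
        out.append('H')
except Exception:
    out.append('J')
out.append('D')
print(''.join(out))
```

Execution trace: 'G' (inner try body) → 'Q' (inner except ValueError) → 'H' (inner finally) → 'D' (after the try/except). Output: GQHD

Answer: GQHD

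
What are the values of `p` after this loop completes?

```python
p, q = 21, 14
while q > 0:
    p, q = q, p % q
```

GCD of 21 and 14
`p` takes the values: 21 → 14 → 7

Answer: 7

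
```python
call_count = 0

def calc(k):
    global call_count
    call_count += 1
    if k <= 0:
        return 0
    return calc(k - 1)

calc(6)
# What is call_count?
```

Linear recursion stepping by 1: 7 calls from k=6 down to ≤0.

Answer: 7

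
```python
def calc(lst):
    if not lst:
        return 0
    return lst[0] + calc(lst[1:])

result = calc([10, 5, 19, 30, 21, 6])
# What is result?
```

10 + 5 + 19 + 30 + 21 + 6 + 0 = 91

Answer: 91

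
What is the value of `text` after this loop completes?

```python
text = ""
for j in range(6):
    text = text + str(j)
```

Concatenate digits 0 to 5
`text` takes the values: "" → "0" → "01" → "012" → "0123" → "01234" → "012345"

Answer: "012345"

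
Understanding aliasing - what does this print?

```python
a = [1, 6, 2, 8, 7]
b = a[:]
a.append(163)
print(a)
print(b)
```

Key concept: slice [:] creates copy.
Step by step:
`a = [1, 6, 2, 8, 7]` → a = [1, 6, 2, 8, 7]
`b = a[:]` → b = [1, 6, 2, 8, 7]
`a.append(163)` → a = [1, 6, 2, 8, 7, 163]
`print(a)` → prints [1, 6, 2, 8, 7, 163]
`print(b)` → prints [1, 6, 2, 8, 7]

Answer:
[1, 6, 2, 8, 7, 163]
[1, 6, 2, 8, 7]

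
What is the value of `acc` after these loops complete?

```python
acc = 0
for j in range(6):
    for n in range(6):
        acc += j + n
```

Sum of all j+n for j,n in 6x6
`acc` takes the values: 0 → 1 → 3 → 6 → 10 → 15 → 16 → 18 → 21 → 25 → 30 → 36 → 38 → 41 → 45 → 50 → 56 → 63 → 66 → 70 → 75 → 81 → 88 → 96 → 100 → 105 → 111 → 118 → 126 → 135 → 140 → 146 → 153 → 161 → 170 → 180

Answer: 180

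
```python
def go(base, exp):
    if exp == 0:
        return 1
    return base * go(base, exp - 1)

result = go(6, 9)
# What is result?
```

go(6, 9) = 6 * 6 * 6 * 6 * 6 * 6 * 6 * 6 * 6 = 10077696

Answer: 10077696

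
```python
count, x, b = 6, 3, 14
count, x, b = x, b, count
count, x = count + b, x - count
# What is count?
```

Trace:
`count, x, b = 6, 3, 14` → count = 6; x = 3; b = 14
`count, x, b = x, b, count` → count = 3; x = 14; b = 6
`count, x = count + b, x - count` → count = 9; x = 11
So count = 9

Answer: 9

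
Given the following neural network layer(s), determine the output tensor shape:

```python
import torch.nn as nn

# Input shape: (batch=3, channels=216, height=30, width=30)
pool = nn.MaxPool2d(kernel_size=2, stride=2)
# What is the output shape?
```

Input: (3, 216, 30, 30) -> Output: (3, 216, 15, 15)

Answer: (3, 216, 15, 15)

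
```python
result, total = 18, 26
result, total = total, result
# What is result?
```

Trace:
`result, total = 18, 26` → result = 18; total = 26
`result, total = total, result` → result = 26; total = 18
So result = 26

Answer: 26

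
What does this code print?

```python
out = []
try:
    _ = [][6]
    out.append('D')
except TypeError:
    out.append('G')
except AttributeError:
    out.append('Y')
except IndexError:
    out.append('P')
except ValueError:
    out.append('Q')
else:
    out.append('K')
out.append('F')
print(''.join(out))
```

Execution trace: 'P' (except IndexError) → 'F' (after the try/except). Output: PF

Answer: PF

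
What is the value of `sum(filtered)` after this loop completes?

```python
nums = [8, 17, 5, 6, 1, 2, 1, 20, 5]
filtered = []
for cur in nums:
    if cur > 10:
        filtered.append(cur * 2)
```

Sum of doubled values > 10
`filtered` takes the values: [] → [34] → [34, 40]
So `sum(filtered)` = 74

Answer: 74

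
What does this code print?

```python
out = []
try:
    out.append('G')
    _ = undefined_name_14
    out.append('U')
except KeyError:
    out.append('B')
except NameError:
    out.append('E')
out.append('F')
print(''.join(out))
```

Execution trace: 'G' (try body) → 'E' (except NameError) → 'F' (after the try/except). Output: GEF

Answer: GEF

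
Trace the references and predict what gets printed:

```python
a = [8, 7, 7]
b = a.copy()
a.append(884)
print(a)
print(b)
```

Key concept: list.copy() creates independent copy.
Step by step:
`a = [8, 7, 7]` → a = [8, 7, 7]
`b = a.copy()` → b = [8, 7, 7]
`a.append(884)` → a = [8, 7, 7, 884]
`print(a)` → prints [8, 7, 7, 884]
`print(b)` → prints [8, 7, 7]

Answer:
[8, 7, 7, 884]
[8, 7, 7]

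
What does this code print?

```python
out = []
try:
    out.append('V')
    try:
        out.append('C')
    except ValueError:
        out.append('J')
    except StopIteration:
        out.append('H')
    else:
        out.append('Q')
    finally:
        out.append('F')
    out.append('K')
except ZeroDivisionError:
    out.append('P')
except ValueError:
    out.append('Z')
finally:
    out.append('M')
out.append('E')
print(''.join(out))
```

Execution trace: 'V' (try body) → 'C' (inner try body, no exception) → 'Q' (inner else) → 'F' (inner finally) → 'K' (try body, no exception) → 'M' (finally) → 'E' (after the try/except). Output: VCQFKME

Answer: VCQFKME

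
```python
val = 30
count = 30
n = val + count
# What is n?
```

Trace:
`val = 30` → val = 30
`count = 30` → count = 30
`n = val + count` → n = 60
So n = 60

Answer: 60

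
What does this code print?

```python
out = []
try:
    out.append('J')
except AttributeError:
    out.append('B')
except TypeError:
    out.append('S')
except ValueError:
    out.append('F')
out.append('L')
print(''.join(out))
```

Execution trace: 'J' (try body, no exception) → 'L' (after the try/except). Output: JL

Answer: JL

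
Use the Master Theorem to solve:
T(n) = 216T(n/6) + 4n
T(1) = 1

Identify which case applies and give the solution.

a=216, b=6, f(n)=4n. log_6(216) = 3. Since c=1 < 3, Case 1 applies: T(n) = Θ(n^log_b(a)) = O(n^3).

Answer: O(n^3) - Case 1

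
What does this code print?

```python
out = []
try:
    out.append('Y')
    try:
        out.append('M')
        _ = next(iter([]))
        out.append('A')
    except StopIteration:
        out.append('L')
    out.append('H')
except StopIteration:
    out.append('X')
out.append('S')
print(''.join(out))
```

Execution trace: 'Y' (try body) → 'M' (inner try body) → 'L' (inner except StopIteration) → 'H' (try body, no exception) → 'S' (after the try/except). Output: YMLHS

Answer: YMLHS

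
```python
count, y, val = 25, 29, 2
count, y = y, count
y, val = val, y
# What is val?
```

Trace:
`count, y, val = 25, 29, 2` → count = 25; y = 29; val = 2
`count, y = y, count` → count = 29; y = 25
`y, val = val, y` → y = 2; val = 25
So val = 25

Answer: 25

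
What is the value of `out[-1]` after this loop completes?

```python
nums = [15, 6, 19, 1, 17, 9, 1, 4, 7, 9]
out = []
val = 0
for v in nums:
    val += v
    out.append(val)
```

Cumulative sum ends at 88
`out` takes the values: [] → [15] → [15, 21] → [15, 21, 40] → [15, 21, 40, 41] → [15, 21, 40, 41, 58] → [15, 21, 40, 41, 58, 67] → [15, 21, 40, 41, 58, 67, 68] → [15, 21, 40, 41, 58, 67, 68, 72] → [15, 21, 40, 41, 58, 67, 68, 72, 79] → [15, 21, 40, 41, 58, 67, 68, 72, 79, 88]
So `out[-1]` = 88

Answer: 88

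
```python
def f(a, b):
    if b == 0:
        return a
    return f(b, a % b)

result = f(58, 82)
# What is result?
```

f(58, 82) -> f(82, 58) -> f(58, 24) -> f(24, 10) -> f(10, 4) -> f(4, 2) -> f(2, 0) -> 2

Answer: 2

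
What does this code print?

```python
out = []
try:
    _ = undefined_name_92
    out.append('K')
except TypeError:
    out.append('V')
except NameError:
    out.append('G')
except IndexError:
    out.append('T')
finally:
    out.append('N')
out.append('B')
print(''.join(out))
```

Execution trace: 'G' (except NameError) → 'N' (finally) → 'B' (after the try/except). Output: GNB

Answer: GNB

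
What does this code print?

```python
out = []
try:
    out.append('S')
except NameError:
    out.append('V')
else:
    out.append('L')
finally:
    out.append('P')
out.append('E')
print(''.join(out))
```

Execution trace: 'S' (try body, no exception) → 'L' (else) → 'P' (finally) → 'E' (after the try/except). Output: SLPE

Answer: SLPE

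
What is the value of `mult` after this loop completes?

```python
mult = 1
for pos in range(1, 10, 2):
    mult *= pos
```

Product of 1, 3, 5, ... up to 9
`mult` takes the values: 1 → 3 → 15 → 105 → 945

Answer: 945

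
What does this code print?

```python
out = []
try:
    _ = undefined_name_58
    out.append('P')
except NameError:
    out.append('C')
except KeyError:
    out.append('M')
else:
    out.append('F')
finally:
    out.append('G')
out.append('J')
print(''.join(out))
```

Execution trace: 'C' (except NameError) → 'G' (finally) → 'J' (after the try/except). Output: CGJ

Answer: CGJ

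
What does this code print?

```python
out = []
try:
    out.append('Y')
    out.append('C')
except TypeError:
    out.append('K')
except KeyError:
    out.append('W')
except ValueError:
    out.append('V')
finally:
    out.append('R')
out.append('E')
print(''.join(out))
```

Execution trace: 'Y' (try body) → 'C' (try body, no exception) → 'R' (finally) → 'E' (after the try/except). Output: YCRE

Answer: YCRE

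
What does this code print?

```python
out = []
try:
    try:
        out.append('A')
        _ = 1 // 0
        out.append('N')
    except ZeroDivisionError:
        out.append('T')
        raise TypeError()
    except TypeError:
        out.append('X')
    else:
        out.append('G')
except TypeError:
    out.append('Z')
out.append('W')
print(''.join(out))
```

Execution trace: 'A' (inner try body) → 'T' (inner except ZeroDivisionError) → 'Z' (outer except TypeError) → 'W' (after the try/except). Output: ATZW

Answer: ATZW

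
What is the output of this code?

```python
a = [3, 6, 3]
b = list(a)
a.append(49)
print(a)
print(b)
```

Key concept: list() constructor creates copy.
Step by step:
`a = [3, 6, 3]` → a = [3, 6, 3]
`b = list(a)` → b = [3, 6, 3]
`a.append(49)` → a = [3, 6, 3, 49]
`print(a)` → prints [3, 6, 3, 49]
`print(b)` → prints [3, 6, 3]

Answer:
[3, 6, 3, 49]
[3, 6, 3]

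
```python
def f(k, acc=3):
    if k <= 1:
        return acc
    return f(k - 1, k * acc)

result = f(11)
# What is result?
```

Accumulator trace (n, acc): (11, 3) -> (10, 33) -> (9, 330) -> (8, 2970) -> (7, 23760) -> (6, 166320) -> (5, 997920) -> (4, 4989600) -> (3, 19958400) -> (2, 59875200) -> (1, 119750400) -> return 119750400

Answer: 119750400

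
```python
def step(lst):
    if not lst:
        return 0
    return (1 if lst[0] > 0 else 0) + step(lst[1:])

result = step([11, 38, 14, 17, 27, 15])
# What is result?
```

Count of positive elements in [11, 38, 14, 17, 27, 15] = 6

Answer: 6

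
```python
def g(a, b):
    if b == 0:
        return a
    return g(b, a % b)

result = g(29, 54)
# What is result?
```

g(29, 54) -> g(54, 29) -> g(29, 25) -> g(25, 4) -> g(4, 1) -> g(1, 0) -> 1

Answer: 1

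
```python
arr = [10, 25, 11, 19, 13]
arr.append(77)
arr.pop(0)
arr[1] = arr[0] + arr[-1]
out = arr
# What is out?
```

Trace:
`arr = [10, 25, 11, 19, 13]` → arr = [10, 25, 11, 19, 13]
`arr.append(77)` → arr = [10, 25, 11, 19, 13, 77]
`arr.pop(0)` → arr = [25, 11, 19, 13, 77]
`arr[1] = arr[0] + arr[-1]` → arr = [25, 102, 19, 13, 77]
`out = arr` → out = [25, 102, 19, 13, 77]
So out = [25, 102, 19, 13, 77]

Answer: [25, 102, 19, 13, 77]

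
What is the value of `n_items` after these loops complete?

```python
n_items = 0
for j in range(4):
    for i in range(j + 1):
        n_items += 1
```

Triangle: 1 + 2 + ... + 4
`n_items` takes the values: 0 → 1 → 2 → 3 → 4 → 5 → 6 → 7 → 8 → 9 → 10

Answer: 10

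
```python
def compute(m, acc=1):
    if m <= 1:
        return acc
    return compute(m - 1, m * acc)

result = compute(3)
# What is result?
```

Accumulator trace (n, acc): (3, 1) -> (2, 3) -> (1, 6) -> return 6

Answer: 6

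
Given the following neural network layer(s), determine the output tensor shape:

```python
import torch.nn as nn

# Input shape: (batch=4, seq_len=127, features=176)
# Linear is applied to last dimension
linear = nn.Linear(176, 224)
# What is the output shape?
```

Input: (4, 127, 176) -> Output: (4, 127, 224)

Answer: (4, 127, 224)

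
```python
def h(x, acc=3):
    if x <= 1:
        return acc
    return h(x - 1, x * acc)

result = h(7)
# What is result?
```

Accumulator trace (n, acc): (7, 3) -> (6, 21) -> (5, 126) -> (4, 630) -> (3, 2520) -> (2, 7560) -> (1, 15120) -> return 15120

Answer: 15120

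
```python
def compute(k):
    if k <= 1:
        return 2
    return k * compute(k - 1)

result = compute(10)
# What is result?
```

compute(10) = 10 * 9 * 8 * 7 * 6 * 5 * 4 * 3 * 2 * 2 = 7257600

Answer: 7257600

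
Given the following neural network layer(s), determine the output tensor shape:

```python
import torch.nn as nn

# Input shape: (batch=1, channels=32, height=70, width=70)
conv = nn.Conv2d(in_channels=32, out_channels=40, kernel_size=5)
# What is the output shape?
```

Input: (1, 32, 70, 70) -> Output: (1, 40, 66, 66)

Answer: (1, 40, 66, 66)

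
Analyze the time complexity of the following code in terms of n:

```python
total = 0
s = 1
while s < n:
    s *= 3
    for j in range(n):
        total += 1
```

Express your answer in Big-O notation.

Each loop level contributes: log n × n. Multiplying the contributions gives O(n log n).

Answer: O(n log n)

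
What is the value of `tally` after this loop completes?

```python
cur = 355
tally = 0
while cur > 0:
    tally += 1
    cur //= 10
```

Count digits by repeated division by 10
`tally` takes the values: 0 → 1 → 2 → 3

Answer: 3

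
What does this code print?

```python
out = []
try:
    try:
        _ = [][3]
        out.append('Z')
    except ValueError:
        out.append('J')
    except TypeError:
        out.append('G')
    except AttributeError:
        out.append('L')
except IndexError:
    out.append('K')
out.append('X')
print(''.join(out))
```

Execution trace: 'K' (outer except IndexError) → 'X' (after the try/except). Output: KX

Answer: KX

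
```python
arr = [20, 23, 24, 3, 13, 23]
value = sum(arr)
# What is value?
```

Trace:
`arr = [20, 23, 24, 3, 13, 23]` → arr = [20, 23, 24, 3, 13, 23]
`value = sum(arr)` → value = 106
So value = 106

Answer: 106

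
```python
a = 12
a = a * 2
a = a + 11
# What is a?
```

Trace:
`a = 12` → a = 12
`a = a * 2` → a = 24
`a = a + 11` → a = 35
So a = 35

Answer: 35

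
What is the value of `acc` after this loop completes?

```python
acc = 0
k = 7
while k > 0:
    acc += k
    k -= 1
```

Sum 7 down to 1
`acc` takes the values: 0 → 7 → 13 → 18 → 22 → 25 → 27 → 28

Answer: 28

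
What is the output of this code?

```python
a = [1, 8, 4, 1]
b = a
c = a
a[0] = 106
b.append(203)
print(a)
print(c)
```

Key concept: multiple aliases.
Step by step:
`a = [1, 8, 4, 1]` → a = [1, 8, 4, 1]
`b = a` → b = [1, 8, 4, 1] (same object as a)
`c = a` → c = [1, 8, 4, 1] (same object as a, b)
`a[0] = 106` → a = [106, 8, 4, 1] (same object as b, c); b = [106, 8, 4, 1] (same object as a, c); c = [106, 8, 4, 1] (same object as a, b)
`b.append(203)` → a = [106, 8, 4, 1, 203] (same object as b, c); b = [106, 8, 4, 1, 203] (same object as a, c); c = [106, 8, 4, 1, 203] (same object as a, b)
`print(a)` → prints [106, 8, 4, 1, 203]
`print(c)` → prints [106, 8, 4, 1, 203]

Answer:
[106, 8, 4, 1, 203]
[106, 8, 4, 1, 203]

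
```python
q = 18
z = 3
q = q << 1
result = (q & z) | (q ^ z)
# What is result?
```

Trace:
`q = 18` → q = 18
`z = 3` → z = 3
`q = q << 1` → q = 36
`result = (q & z) | (q ^ z)` → result = 39
So result = 39

Answer: 39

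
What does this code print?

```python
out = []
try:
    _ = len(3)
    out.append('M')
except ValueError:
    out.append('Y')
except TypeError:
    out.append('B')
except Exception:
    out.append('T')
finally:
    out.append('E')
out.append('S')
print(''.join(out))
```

Execution trace: 'B' (except TypeError) → 'E' (finally) → 'S' (after the try/except). Output: BES

Answer: BES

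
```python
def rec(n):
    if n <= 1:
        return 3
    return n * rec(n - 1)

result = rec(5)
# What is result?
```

rec(5) = 5 * 4 * 3 * 2 * 3 = 360

Answer: 360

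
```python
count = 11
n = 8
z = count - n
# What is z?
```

Trace:
`count = 11` → count = 11
`n = 8` → n = 8
`z = count - n` → z = 3
So z = 3

Answer: 3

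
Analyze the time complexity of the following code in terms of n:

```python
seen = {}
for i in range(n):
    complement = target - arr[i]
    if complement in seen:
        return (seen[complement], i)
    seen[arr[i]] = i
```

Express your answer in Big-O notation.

This is Two sum with hash map. Time complexity: O(n).

Answer: O(n)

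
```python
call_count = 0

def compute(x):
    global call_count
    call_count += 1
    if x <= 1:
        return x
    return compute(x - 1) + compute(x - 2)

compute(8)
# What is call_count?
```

Calls(x) = 1 + Calls(x-1) + Calls(x-2); Calls(0)=Calls(1)=1. For x=8 this gives 67.

Answer: 67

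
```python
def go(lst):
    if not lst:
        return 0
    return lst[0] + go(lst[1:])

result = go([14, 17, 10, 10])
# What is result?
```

14 + 17 + 10 + 10 + 0 = 51

Answer: 51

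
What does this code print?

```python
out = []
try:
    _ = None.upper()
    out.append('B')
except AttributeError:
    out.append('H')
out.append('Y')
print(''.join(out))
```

Execution trace: 'H' (except AttributeError) → 'Y' (after the try/except). Output: HY

Answer: HY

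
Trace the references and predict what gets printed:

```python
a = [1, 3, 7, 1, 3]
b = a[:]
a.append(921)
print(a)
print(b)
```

Key concept: slice [:] creates copy.
Step by step:
`a = [1, 3, 7, 1, 3]` → a = [1, 3, 7, 1, 3]
`b = a[:]` → b = [1, 3, 7, 1, 3]
`a.append(921)` → a = [1, 3, 7, 1, 3, 921]
`print(a)` → prints [1, 3, 7, 1, 3, 921]
`print(b)` → prints [1, 3, 7, 1, 3]

Answer:
[1, 3, 7, 1, 3, 921]
[1, 3, 7, 1, 3]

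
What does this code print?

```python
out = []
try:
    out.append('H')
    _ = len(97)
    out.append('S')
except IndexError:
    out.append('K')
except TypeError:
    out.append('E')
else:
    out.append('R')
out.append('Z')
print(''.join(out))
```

Execution trace: 'H' (try body) → 'E' (except TypeError) → 'Z' (after the try/except). Output: HEZ

Answer: HEZ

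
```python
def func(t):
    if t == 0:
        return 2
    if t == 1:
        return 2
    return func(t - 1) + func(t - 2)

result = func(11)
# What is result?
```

Build up from base cases: func(0)=2, func(1)=2, func(2)=4, func(3)=6, func(4)=10, func(5)=16, func(6)=26, ..., func(11)=288

Answer: 288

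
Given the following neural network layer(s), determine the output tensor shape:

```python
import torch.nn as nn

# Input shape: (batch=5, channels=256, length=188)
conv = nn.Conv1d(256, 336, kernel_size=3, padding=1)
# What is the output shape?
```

Input: (5, 256, 188) -> Output: (5, 336, 188)

Answer: (5, 336, 188)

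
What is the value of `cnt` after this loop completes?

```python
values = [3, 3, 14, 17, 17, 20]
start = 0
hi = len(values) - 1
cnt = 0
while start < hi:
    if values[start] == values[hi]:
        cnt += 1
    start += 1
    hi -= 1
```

Count matching pairs from ends
`cnt` takes the values: 0

Answer: 0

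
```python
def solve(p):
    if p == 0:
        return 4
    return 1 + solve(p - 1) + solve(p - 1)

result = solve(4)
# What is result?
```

solve(p) = 1 + 2·solve(p-1), solve(0)=4. Closed form: (4+1)·2^4 - 1 = 79.

Answer: 79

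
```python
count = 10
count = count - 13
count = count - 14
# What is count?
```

Trace:
`count = 10` → count = 10
`count = count - 13` → count = -3
`count = count - 14` → count = -17
So count = -17

Answer: -17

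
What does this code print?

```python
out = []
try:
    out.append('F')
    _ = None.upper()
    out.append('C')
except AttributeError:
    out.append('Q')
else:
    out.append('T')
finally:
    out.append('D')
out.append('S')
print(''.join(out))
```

Execution trace: 'F' (try body) → 'Q' (except AttributeError) → 'D' (finally) → 'S' (after the try/except). Output: FQDS

Answer: FQDS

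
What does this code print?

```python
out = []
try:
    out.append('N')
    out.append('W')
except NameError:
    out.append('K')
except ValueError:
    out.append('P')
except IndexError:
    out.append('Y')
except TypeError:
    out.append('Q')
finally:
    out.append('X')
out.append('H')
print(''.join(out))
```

Execution trace: 'N' (try body) → 'W' (try body, no exception) → 'X' (finally) → 'H' (after the try/except). Output: NWXH

Answer: NWXH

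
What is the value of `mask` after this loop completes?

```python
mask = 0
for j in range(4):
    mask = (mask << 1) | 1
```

Build 4 consecutive 1-bits: 0b1111
`mask` takes the values: 0 → 1 → 3 → 7 → 15

Answer: 15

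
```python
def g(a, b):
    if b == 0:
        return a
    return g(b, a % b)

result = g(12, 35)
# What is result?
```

g(12, 35) -> g(35, 12) -> g(12, 11) -> g(11, 1) -> g(1, 0) -> 1

Answer: 1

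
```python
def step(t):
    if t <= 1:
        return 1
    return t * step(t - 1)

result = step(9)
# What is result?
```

step(9) = 9 * 8 * 7 * 6 * 5 * 4 * 3 * 2 * 1 = 362880

Answer: 362880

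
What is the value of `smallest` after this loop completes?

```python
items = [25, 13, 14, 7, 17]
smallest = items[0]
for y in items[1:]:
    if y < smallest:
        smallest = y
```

Minimum of [25, 13, 14, 7, 17]
`smallest` takes the values: 25 → 13 → 7

Answer: 7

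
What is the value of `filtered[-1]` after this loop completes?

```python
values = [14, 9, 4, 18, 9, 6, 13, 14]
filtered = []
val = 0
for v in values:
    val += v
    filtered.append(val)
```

Cumulative sum ends at 87
`filtered` takes the values: [] → [14] → [14, 23] → [14, 23, 27] → [14, 23, 27, 45] → [14, 23, 27, 45, 54] → [14, 23, 27, 45, 54, 60] → [14, 23, 27, 45, 54, 60, 73] → [14, 23, 27, 45, 54, 60, 73, 87]
So `filtered[-1]` = 87

Answer: 87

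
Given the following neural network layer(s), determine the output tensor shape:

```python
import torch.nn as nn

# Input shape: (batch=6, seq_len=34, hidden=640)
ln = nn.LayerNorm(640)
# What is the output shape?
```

Input: (6, 34, 640) -> Output: (6, 34, 640)

Answer: (6, 34, 640)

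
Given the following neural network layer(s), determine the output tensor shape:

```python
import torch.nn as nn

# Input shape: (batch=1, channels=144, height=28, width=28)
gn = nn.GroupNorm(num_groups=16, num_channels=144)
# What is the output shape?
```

Input: (1, 144, 28, 28) -> Output: (1, 144, 28, 28)

Answer: (1, 144, 28, 28)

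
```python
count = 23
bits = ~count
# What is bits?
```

Trace:
`count = 23` → count = 23
`bits = ~count` → bits = -24
So bits = -24

Answer: -24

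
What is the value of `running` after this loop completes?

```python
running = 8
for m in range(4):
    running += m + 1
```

Start at 8, add 1 to 4 = 18
`running` takes the values: 8 → 9 → 11 → 14 → 18

Answer: 18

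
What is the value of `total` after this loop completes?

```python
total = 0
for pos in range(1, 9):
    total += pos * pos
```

Sum of squares 1² to 8² = 204
`total` takes the values: 0 → 1 → 5 → 14 → 30 → 55 → 91 → 140 → 204

Answer: 204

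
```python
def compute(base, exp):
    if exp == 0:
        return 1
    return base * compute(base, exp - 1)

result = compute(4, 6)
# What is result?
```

compute(4, 6) = 4 * 4 * 4 * 4 * 4 * 4 = 4096

Answer: 4096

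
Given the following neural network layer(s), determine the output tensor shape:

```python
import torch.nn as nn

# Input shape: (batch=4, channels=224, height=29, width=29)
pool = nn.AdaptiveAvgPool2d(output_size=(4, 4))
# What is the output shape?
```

Input: (4, 224, 29, 29) -> Output: (4, 224, 4, 4)

Answer: (4, 224, 4, 4)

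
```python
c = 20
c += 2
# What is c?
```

Trace:
`c = 20` → c = 20
`c += 2` → c = 22
So c = 22

Answer: 22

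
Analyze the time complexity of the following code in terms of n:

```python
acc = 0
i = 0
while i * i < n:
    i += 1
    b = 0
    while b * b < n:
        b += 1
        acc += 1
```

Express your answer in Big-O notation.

Each loop level contributes: √n × √n. Multiplying the contributions gives O(n).

Answer: O(n)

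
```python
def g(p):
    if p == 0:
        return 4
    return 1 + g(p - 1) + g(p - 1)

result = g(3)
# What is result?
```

g(p) = 1 + 2·g(p-1), g(0)=4. Closed form: (4+1)·2^3 - 1 = 39.

Answer: 39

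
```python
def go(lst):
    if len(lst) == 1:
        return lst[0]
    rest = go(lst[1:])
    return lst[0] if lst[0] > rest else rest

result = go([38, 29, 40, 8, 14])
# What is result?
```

Recursive max over [38, 29, 40, 8, 14] = 40

Answer: 40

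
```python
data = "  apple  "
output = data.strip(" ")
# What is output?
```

Trace:
`data = "  apple  "` → data = '  apple  '
`output = data.strip(" ")` → output = 'apple'
So output = 'apple'

Answer: 'apple'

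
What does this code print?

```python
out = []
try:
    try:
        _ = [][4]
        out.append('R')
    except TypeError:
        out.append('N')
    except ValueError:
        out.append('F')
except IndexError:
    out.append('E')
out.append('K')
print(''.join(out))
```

Execution trace: 'E' (outer except IndexError) → 'K' (after the try/except). Output: EK

Answer: EK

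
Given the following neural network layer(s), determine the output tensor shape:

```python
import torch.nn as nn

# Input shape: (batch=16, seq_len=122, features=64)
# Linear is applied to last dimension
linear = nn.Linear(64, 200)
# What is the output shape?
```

Input: (16, 122, 64) -> Output: (16, 122, 200)

Answer: (16, 122, 200)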